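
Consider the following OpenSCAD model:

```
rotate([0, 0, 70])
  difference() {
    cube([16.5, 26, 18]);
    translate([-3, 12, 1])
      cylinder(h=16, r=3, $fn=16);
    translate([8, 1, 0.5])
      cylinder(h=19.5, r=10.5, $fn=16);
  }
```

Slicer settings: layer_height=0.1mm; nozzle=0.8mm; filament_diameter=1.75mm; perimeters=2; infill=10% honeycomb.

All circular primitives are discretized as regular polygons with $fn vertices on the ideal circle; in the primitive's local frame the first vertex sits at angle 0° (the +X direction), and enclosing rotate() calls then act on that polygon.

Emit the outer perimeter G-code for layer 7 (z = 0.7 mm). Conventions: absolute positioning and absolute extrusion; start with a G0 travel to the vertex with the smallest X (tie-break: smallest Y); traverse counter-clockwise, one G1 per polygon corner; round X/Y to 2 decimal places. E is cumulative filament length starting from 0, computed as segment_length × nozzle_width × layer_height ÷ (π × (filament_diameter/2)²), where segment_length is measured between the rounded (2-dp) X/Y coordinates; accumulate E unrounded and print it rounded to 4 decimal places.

G0 X-24.43 Y8.89 Z0.70
G1 X-7.11 Y2.59 E0.6130
G1 X-7.72 Y3.42 E0.6473
G1 X-8.69 Y7.40 E0.7835
G1 X-8.07 Y11.45 E0.9198
G1 X-5.94 Y14.95 E1.0560
G1 X-2.64 Y17.38 E1.1924
G1 X-0.76 Y17.84 E1.2567
G1 X-18.79 Y24.40 E1.8949
G1 X-24.43 Y8.89 E2.4438

At z = 0.7 mm: the 16.5×26 cube contributes its full rectangle; the cylinder at (-3, 12) is absent (z outside [1, 17]); the r=10.5 cylinder at (8, 1) gives a regular 16-gon of circumradius 10.5 (constant along its height); Subtracting the remaining from the first: starting from the 16.5×26 cube, the r=10.5 cylinder at (8, 1) partially overlaps it — only the 167.15 mm² overlap (of its 337.53 mm²) is removed, clipping the outline — 1 connected region; (rotated 70° about Z; rotation is an isometry so areas/perimeters/island counts are preserved). The outline is a single polygon with 9 vertices. Extrusion per mm of travel: 0.8 × 0.1 / (π × 0.875²) = 0.033260. Accumulating E over each segment gives final E = 2.4438.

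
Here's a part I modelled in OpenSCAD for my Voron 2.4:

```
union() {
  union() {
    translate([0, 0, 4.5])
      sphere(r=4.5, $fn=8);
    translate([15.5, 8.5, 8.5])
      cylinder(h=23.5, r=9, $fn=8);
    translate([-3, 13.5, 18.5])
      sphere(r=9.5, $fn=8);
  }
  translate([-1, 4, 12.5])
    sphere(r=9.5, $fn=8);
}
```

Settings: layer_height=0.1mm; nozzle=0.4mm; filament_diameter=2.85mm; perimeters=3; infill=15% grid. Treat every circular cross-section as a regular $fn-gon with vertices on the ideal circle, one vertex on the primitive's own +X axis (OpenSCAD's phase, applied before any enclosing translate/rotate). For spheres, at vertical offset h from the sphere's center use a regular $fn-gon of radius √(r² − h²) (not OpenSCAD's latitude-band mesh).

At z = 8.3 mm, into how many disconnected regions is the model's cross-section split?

At z = 8.3 mm: the r=4.5 sphere contributes a regular 8-gon of circumradius √(4.5²−3.8²) = 2.410; the cylinder at (15.5, 8.5) is not intersected at this z (z outside [8.5, 32]); the sphere at (-3, 13.5) is absent (|z−center|=10.200 > r=9.5); Merging all regions: only the r=4.5 sphere is present, so the union is just that shape — 1 connected region; the r=9.5 sphere at (-1, 4) contributes a regular 8-gon of circumradius √(9.5²−4.2²) = 8.521; Merging all regions: the result so far lies entirely inside the r=9.5 sphere at (-1, 4), so the union is just the r=9.5 sphere at (-1, 4) — 1 connected region. The result has 1 disconnected region.

1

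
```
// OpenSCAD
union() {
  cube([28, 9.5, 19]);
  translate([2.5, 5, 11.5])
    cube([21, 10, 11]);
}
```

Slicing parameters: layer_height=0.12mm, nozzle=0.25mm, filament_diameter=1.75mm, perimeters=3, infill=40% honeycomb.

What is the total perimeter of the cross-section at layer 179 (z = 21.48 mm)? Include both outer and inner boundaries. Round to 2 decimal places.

At z = 21.48 mm: the cube does not reach this height (z outside [0, 19]); the cube at (2.5, 5) (footprint 21×10) is included at this height (perimeter 62.00 mm); Combining (union): only the 21×10 cube at (2.5, 5) is present, so the union is just that shape — boundary = 62.00 mm. Overall, the cross-section is a single solid region. Total boundary length (outer) = 62.00 mm.

62.00 mm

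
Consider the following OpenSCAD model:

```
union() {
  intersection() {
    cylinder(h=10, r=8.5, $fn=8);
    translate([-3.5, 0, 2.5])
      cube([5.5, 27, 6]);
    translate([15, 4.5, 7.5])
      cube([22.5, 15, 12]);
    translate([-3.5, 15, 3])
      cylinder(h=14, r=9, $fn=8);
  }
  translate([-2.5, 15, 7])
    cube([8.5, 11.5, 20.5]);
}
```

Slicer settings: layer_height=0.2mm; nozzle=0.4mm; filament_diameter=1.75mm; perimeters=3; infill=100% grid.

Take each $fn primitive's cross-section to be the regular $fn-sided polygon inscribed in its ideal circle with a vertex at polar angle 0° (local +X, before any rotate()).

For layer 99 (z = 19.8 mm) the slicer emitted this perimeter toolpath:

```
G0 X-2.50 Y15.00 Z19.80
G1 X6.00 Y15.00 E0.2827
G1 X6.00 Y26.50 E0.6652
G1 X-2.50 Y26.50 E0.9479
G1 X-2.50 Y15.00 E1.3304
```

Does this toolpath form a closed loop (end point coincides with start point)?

Start point (G0): (-2.50, 15.00). End point (last G1): the path returns to the start — closed.

yes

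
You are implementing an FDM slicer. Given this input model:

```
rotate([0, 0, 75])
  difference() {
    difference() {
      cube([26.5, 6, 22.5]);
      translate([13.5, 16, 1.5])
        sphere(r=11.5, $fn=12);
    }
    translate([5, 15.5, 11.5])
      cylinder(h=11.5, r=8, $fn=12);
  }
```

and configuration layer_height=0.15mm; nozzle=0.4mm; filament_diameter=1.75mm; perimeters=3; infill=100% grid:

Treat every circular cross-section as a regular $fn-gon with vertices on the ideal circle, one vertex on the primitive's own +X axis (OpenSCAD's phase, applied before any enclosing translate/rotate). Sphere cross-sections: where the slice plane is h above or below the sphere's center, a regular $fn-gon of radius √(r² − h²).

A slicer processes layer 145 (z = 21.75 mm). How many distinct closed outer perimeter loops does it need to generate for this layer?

At z = 21.75 mm: the 26.5×6 cube contributes its full rectangle; the sphere at (13.5, 16) is absent (|z−center|=20.250 > r=11.5); After the difference (first − rest): none of the subtracted shapes is present at this height, so the 26.5×6 cube is unchanged — 1 connected region; the r=8 cylinder at (5, 15.5) gives a regular 12-gon of circumradius 8 (constant along its height); After the difference (first − rest): starting from the result so far, the r=8 cylinder at (5, 15.5) misses the remaining region (no effect) — 1 connected region; (rotated 75° about Z; rotation is an isometry so areas/perimeters/island counts are preserved). The result has 1 disconnected region.

1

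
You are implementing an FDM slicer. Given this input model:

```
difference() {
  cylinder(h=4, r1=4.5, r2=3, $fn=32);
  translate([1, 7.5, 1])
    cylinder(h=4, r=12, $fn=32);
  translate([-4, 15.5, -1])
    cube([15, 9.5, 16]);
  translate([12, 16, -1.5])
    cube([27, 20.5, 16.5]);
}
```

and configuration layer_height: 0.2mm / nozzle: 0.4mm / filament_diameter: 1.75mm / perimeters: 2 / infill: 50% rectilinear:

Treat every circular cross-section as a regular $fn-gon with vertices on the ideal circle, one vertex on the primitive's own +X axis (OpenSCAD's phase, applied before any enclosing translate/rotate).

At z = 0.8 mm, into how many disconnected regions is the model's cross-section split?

1

At z = 0.8 mm: the cone (r1=4.5→r2=3) has section circumradius 4.200 here — a regular 32-gon; the cylinder at (1, 7.5) is not intersected at this z (z outside [1, 5]); the cube at (-4, 15.5) is present — its section is the full 15×9.5 rectangle; the 27×20.5 cube at (12, 16) contributes its full rectangle; After the difference (first − rest): starting from the cone, the 15×9.5 cube at (-4, 15.5) misses the remaining region (no effect); the 27×20.5 cube at (12, 16) misses the remaining region (no effect) — 1 connected region. The result has 1 disconnected region.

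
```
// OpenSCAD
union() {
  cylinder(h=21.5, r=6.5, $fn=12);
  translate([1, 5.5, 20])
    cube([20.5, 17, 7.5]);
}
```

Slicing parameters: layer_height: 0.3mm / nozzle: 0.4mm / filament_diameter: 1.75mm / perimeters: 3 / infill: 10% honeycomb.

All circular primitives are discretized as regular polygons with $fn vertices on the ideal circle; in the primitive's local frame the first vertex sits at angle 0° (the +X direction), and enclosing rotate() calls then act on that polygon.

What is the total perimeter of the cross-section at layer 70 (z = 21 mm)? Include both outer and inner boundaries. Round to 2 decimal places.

109.75 mm

At z = 21 mm: the cylinder: section is a regular 12-gon, circumradius r=6.5 (perimeter = 2·12·6.500·sin(180°/12) = 40.38 mm); the cube at (1, 5.5) is present — its section is the full 20.5×17 rectangle (perimeter 75.00 mm); Merging all regions: the regions partially overlap (shared area 0.98 mm²), so the edge portions inside another operand are dropped and the merged outline is re-measured after clipping — boundary = 109.75 mm. Overall, the cross-section is a single solid region. Total boundary length (outer) = 109.75 mm.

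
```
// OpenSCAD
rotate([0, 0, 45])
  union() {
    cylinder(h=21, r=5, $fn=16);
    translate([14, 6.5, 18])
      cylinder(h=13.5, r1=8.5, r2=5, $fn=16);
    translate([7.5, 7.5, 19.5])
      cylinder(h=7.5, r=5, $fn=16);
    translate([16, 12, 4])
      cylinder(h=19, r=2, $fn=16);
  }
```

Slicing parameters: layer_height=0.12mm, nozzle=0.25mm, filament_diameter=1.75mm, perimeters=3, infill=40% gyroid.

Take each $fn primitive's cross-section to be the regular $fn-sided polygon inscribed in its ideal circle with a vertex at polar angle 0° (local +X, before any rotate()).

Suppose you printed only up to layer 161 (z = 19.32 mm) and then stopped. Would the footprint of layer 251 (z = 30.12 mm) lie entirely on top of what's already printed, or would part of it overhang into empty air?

entirely on top

Compare the two slices. At z = 19.32: the r=5 cylinder gives a regular 16-gon of circumradius 5 (constant along its height) (area = (16/2)·5.000²·sin(360°/16) = 76.54 mm²); the cone at (14, 6.5) (r1=8.5→r2=5) has section circumradius 8.158 here — a regular 16-gon (area = (16/2)·8.158²·sin(360°/16) = 203.74 mm²); the cylinder at (7.5, 7.5) does not reach this height (z outside [19.5, 27]); the cylinder at (16, 12): section is a regular 16-gon, circumradius r=2 (area = (16/2)·2.000²·sin(360°/16) = 12.25 mm²); Merging all regions: the regions partially overlap — summed areas 292.52 mm² minus the doubly-counted overlap 12.25 mm² gives 280.28 mm² — area = 280.28 mm²; (rotated 45° about Z; rotation is an isometry so areas/perimeters/island counts are preserved). At z = 30.12: the cylinder is absent (z outside [0, 21]); the cone at (14, 6.5) (r1=8.5→r2=5) has section circumradius 5.358 here — a regular 16-gon (area = (16/2)·5.358²·sin(360°/16) = 87.88 mm²); the cylinder at (7.5, 7.5) does not reach this height (z outside [19.5, 27]); the cylinder at (16, 12) is absent (z outside [4, 23]); Combining (union): only the cone at (14, 6.5) is present, so the union is just that shape — area = 87.88 mm²; (rotated 45° about Z; rotation is an isometry so areas/perimeters/island counts are preserved). Checking containment: the cross-section at z = 30.12 is a subset of the cross-section at z = 19.32.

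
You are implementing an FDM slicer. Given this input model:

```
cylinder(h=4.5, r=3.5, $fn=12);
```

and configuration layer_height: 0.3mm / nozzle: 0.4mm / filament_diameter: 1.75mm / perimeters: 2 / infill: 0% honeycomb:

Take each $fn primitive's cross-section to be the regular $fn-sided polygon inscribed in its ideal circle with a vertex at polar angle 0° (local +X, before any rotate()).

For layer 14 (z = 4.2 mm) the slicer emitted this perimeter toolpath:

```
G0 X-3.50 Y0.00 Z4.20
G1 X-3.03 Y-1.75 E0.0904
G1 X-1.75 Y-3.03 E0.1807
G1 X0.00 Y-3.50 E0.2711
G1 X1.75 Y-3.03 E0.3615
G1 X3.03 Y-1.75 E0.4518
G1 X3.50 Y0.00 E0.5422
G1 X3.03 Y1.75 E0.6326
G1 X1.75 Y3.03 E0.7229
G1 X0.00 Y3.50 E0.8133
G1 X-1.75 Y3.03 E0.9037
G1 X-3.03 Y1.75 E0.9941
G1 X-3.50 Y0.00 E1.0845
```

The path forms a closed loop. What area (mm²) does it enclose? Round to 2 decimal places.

Apply the shoelace formula to the sequence of (X, Y) vertices; enclosed area = 36.74 mm².

36.74 mm²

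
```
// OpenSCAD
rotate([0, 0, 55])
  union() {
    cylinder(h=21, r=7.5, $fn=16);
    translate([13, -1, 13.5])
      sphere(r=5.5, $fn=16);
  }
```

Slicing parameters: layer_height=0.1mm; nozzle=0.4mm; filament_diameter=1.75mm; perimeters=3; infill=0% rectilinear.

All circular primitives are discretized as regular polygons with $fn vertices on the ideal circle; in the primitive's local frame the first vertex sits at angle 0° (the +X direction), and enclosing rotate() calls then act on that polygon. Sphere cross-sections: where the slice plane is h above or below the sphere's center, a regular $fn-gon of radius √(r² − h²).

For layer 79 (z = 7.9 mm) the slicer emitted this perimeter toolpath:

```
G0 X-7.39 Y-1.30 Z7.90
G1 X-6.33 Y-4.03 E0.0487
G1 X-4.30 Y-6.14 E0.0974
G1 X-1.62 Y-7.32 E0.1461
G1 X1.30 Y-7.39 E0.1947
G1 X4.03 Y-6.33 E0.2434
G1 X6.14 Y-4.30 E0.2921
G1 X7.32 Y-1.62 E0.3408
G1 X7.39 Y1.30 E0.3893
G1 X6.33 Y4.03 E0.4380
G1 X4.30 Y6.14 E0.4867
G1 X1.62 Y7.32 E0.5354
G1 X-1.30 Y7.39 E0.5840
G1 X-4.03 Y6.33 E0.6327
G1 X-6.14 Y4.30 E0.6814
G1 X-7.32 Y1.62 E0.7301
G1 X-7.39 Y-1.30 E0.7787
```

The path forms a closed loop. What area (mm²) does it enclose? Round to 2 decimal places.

172.21 mm²

Apply the shoelace formula to the sequence of (X, Y) vertices; enclosed area = 172.21 mm².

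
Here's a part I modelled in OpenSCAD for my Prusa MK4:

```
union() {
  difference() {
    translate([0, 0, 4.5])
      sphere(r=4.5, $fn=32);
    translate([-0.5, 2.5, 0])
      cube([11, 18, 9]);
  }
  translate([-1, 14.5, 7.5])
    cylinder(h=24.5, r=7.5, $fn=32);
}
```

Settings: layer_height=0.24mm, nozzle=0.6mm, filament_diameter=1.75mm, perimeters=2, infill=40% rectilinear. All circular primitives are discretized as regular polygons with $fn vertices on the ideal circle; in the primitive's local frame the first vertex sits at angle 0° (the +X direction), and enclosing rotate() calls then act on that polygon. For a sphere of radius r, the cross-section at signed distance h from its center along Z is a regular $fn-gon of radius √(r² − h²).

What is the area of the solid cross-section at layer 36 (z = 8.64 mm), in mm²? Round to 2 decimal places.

At z = 8.64 mm: the r=4.5 sphere contributes a regular 32-gon of circumradius √(4.5²−4.14²) = 1.764 (area = (32/2)·1.764²·sin(360°/32) = 9.71 mm²); the 11×18 cube at (-0.5, 2.5) contributes its full rectangle (area 198.00 mm²); Subtracting the remaining from the first: starting from the r=4.5 sphere (9.71 mm²), the 11×18 cube at (-0.5, 2.5) misses the remaining region (no effect) — area = 9.71 mm²; the cylinder at (-1, 14.5): section is a regular 32-gon, circumradius r=7.5 (area = (32/2)·7.500²·sin(360°/32) = 175.58 mm²); Combining (union): the 2 present regions are separate (no shared area or edge), so areas and boundary lengths simply add and each stays a separate island — area = 185.29 mm². Overall, the cross-section has 2 separate islands. Net area = 185.29 mm².

185.29 mm²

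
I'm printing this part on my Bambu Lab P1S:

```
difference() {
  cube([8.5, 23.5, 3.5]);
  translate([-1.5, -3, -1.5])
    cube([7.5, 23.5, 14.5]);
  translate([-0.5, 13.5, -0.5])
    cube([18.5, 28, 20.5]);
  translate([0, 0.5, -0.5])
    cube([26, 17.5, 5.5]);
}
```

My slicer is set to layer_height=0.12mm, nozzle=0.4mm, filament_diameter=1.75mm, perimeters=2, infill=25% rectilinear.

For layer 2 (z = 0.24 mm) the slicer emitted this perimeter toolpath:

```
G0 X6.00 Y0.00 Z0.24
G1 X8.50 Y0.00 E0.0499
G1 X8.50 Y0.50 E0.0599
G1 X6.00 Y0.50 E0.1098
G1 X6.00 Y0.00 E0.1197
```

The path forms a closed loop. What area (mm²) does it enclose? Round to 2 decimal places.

Apply the shoelace formula to the sequence of (X, Y) vertices; enclosed area = 1.25 mm².

1.25 mm²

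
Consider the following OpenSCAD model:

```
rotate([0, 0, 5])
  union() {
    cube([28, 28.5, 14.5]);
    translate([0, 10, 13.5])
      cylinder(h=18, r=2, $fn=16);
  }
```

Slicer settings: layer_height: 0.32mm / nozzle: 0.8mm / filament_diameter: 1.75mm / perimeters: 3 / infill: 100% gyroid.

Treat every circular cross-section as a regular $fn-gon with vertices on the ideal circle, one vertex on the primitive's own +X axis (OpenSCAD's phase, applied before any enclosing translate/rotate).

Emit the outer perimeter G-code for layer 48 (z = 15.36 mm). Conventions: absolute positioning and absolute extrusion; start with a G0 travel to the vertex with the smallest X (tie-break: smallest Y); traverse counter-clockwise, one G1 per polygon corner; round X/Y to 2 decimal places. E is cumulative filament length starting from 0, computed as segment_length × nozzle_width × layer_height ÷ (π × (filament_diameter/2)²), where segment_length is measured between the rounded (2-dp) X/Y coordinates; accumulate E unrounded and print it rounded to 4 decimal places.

At z = 15.36 mm: the cube is absent (z outside [0, 14.5]); the cylinder at (0, 10): section is a regular 16-gon, circumradius r=2; Merging all regions: only the r=2 cylinder at (0, 10) is present, so the union is just that shape — 1 connected region; (whole slice rotated 5° about Z — lengths, areas and connectivity unchanged). The outline is a single polygon with 16 vertices. Extrusion per mm of travel: 0.8 × 0.32 / (π × 0.875²) = 0.106432. Accumulating E over each segment gives final E = 1.3288.

G0 X-2.86 Y9.79 Z15.36
G1 X-2.65 Y9.04 E0.0829
G1 X-2.16 Y8.43 E0.1662
G1 X-1.47 Y8.05 E0.2500
G1 X-0.70 Y7.97 E0.3324
G1 X0.05 Y8.19 E0.4156
G1 X0.66 Y8.68 E0.4989
G1 X1.04 Y9.36 E0.5818
G1 X1.12 Y10.14 E0.6652
G1 X0.90 Y10.89 E0.7484
G1 X0.41 Y11.49 E0.8309
G1 X-0.27 Y11.87 E0.9138
G1 X-1.05 Y11.95 E0.9972
G1 X-1.80 Y11.74 E1.0801
G1 X-2.40 Y11.25 E1.1626
G1 X-2.78 Y10.56 E1.2464
G1 X-2.86 Y9.79 E1.3288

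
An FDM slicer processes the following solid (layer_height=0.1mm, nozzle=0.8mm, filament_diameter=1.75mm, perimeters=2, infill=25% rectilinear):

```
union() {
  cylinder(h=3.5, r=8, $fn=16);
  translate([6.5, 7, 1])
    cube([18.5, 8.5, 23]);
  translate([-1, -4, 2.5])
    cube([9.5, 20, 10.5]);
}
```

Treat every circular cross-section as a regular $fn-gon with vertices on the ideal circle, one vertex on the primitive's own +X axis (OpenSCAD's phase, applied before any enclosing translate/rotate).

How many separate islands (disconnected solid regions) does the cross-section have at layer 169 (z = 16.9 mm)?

1

At z = 16.9 mm: the cylinder does not reach this height (z outside [0, 3.5]); the cube at (6.5, 7) (footprint 18.5×8.5) is included at this height; the cube at (-1, -4) is not intersected at this z (z outside [2.5, 13]); Merging all regions: only the 18.5×8.5 cube at (6.5, 7) is present, so the union is just that shape — 1 connected region. Overall, the cross-section is a single solid region. Island count = 1.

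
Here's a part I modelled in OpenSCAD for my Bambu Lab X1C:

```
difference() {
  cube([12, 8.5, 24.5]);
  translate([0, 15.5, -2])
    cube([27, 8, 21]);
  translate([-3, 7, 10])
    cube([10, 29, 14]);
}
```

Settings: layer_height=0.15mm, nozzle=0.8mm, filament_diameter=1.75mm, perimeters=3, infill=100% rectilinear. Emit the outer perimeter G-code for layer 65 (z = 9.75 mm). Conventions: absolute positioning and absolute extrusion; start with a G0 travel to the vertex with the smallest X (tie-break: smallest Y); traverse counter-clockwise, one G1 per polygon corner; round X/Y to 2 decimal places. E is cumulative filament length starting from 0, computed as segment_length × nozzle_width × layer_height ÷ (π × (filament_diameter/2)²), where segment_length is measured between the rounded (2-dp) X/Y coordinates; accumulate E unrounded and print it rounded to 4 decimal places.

At z = 9.75 mm: the cube is present — its section is the full 12×8.5 rectangle; the cube at (0, 15.5) is present — its section is the full 27×8 rectangle; the cube at (-3, 7) is absent (z outside [10, 24]); Subtracting the remaining from the first: starting from the 12×8.5 cube, the 27×8 cube at (0, 15.5) misses the remaining region (no effect) — 1 connected region. The outline is a single polygon with 4 vertices. Extrusion per mm of travel: 0.8 × 0.15 / (π × 0.875²) = 0.049890. Accumulating E over each segment gives final E = 2.0455.

G0 X0.00 Y0.00 Z9.75
G1 X12.00 Y0.00 E0.5987
G1 X12.00 Y8.50 E1.0227
G1 X0.00 Y8.50 E1.6214
G1 X0.00 Y0.00 E2.0455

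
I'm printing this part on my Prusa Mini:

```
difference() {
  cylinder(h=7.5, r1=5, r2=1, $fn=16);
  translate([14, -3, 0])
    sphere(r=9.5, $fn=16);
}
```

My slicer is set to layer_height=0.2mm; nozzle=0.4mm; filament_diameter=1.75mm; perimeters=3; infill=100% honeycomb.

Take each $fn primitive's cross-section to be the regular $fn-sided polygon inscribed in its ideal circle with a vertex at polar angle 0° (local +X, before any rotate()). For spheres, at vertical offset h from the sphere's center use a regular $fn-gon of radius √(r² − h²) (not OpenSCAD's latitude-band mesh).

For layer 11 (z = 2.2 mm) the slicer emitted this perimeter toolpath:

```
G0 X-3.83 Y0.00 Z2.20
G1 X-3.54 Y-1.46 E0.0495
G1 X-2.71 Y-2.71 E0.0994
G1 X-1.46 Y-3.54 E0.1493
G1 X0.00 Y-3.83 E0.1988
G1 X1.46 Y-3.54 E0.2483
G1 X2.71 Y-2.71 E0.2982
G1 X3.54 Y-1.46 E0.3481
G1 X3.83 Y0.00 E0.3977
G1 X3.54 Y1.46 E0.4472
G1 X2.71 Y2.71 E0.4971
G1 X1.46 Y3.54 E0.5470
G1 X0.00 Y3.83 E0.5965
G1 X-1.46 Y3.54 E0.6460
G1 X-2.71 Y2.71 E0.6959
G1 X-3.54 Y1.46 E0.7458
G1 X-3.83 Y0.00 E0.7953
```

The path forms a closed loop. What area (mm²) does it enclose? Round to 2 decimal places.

44.91 mm²

Apply the shoelace formula to the sequence of (X, Y) vertices; enclosed area = 44.91 mm².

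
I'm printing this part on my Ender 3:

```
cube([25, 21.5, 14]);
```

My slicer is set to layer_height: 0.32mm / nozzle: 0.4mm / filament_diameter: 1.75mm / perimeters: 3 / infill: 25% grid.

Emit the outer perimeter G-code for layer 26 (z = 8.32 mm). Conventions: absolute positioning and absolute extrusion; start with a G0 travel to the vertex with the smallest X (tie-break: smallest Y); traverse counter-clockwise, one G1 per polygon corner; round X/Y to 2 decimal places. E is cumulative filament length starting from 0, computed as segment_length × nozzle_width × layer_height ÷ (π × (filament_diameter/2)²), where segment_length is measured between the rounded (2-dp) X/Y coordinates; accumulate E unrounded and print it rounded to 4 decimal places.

At z = 8.32 mm: the cube (footprint 25×21.5) is included at this height. The outline is a single polygon with 4 vertices. Extrusion per mm of travel: 0.4 × 0.32 / (π × 0.875²) = 0.053216. Accumulating E over each segment gives final E = 4.9491.

G0 X0.00 Y0.00 Z8.32
G1 X25.00 Y0.00 E1.3304
G1 X25.00 Y21.50 E2.4746
G1 X0.00 Y21.50 E3.8050
G1 X0.00 Y0.00 E4.9491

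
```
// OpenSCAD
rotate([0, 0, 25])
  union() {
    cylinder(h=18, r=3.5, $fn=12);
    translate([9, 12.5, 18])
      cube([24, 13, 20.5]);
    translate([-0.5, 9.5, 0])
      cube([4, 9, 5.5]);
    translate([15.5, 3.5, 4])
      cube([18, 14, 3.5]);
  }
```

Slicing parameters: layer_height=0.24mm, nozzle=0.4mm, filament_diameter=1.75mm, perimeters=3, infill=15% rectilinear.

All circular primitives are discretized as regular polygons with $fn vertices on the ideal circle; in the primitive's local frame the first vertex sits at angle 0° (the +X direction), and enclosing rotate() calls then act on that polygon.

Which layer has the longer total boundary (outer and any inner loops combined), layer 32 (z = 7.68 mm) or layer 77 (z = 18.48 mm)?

Layer 32 (z = 7.68): the r=3.5 cylinder gives a regular 12-gon of circumradius 3.5 (constant along its height) (perimeter = 2·12·3.500·sin(180°/12) = 21.74 mm); the cube at (9, 12.5) is not intersected at this z (z outside [18, 38.5]); the cube at (-0.5, 9.5) is absent (z outside [0, 5.5]); the cube at (15.5, 3.5) does not reach this height (z outside [4, 7.5]); Combining (union): only the r=3.5 cylinder is present, so the union is just that shape — boundary = 21.74 mm; (rotated 25° about Z; rotation is an isometry so areas/perimeters/island counts are preserved). So its perimeter = 21.74 mm. Layer 77 (z = 18.48): the cylinder does not reach this height (z outside [0, 18]); the cube at (9, 12.5) is present — its section is the full 24×13 rectangle (perimeter 74.00 mm); the cube at (-0.5, 9.5) is absent (z outside [0, 5.5]); the cube at (15.5, 3.5) does not reach this height (z outside [4, 7.5]); Combining (union): only the 24×13 cube at (9, 12.5) is present, so the union is just that shape — boundary = 74.00 mm; (rotated 25° about Z; rotation is an isometry so areas/perimeters/island counts are preserved). So its perimeter = 74.00 mm. Layer 77 is larger (74.00 vs 21.74 mm).

layer 77 (z = 18.48 mm)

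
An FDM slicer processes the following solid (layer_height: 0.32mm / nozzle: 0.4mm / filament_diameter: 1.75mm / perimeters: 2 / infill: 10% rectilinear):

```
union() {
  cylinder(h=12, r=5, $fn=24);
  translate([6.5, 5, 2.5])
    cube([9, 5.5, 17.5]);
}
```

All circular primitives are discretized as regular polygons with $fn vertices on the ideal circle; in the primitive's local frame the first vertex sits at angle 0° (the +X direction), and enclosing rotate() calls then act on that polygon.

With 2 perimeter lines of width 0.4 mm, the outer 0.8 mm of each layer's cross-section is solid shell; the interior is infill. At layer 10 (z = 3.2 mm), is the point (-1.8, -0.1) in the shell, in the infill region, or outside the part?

At z = 3.2 mm: the r=5 cylinder contributes a regular 24-gon of circumradius 5; the cube at (6.5, 5) (footprint 9×5.5) is included at this height; Merging all regions: the 2 present regions are separate (no shared area or edge), so areas and boundary lengths simply add and each stays a separate island — 2 connected regions. Overall, the cross-section has 2 separate islands. The nearest boundary edge runs (-4.83, -1.29)→(-5.00, 0.00); distance from the point to it = 3.16 mm. (Shell/infill is judged within the island containing the point — the largest one.) The point is inside the cross-section and 3.16 mm from the nearest boundary — more than the 0.8 mm shell width (2 × 0.4), so it's in the infill interior.

infill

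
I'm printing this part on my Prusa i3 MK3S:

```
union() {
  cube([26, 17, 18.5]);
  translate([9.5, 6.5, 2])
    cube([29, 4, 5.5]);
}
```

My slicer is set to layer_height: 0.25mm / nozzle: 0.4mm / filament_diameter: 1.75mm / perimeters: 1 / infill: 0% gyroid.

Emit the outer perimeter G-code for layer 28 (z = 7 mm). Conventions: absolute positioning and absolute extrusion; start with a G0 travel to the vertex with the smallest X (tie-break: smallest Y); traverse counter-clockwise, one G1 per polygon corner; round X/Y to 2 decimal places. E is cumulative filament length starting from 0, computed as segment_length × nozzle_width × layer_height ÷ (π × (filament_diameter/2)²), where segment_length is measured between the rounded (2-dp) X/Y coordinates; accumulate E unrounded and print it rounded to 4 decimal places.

At z = 7 mm: the cube (footprint 26×17) is included at this height; the cube at (9.5, 6.5) (footprint 29×4) is included at this height; Taking the union: the regions partially overlap (shared area 66.00 mm²), so overlapping operands fuse into one piece — 1 connected region. The outline is a single polygon with 8 vertices. Extrusion per mm of travel: 0.4 × 0.25 / (π × 0.875²) = 0.041575. Accumulating E over each segment gives final E = 4.6148.

G0 X0.00 Y0.00 Z7.00
G1 X26.00 Y0.00 E1.0810
G1 X26.00 Y6.50 E1.3512
G1 X38.50 Y6.50 E1.8709
G1 X38.50 Y10.50 E2.0372
G1 X26.00 Y10.50 E2.5569
G1 X26.00 Y17.00 E2.8271
G1 X0.00 Y17.00 E3.9081
G1 X0.00 Y0.00 E4.6148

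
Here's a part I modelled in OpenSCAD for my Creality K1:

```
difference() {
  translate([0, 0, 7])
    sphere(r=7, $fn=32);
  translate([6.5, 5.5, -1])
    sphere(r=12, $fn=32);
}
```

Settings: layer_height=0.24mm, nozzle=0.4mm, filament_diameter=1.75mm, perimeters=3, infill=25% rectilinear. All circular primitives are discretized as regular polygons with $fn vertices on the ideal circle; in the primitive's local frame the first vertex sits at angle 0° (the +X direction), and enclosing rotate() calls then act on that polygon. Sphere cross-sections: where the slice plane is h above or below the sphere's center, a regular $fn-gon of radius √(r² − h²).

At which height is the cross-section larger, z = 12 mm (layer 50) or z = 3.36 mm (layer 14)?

Layer 50 (z = 12): the r=7 sphere slices to a regular 32-gon of circumradius 4.899 (√(r²−h²) with h=5 from center) (area = (32/2)·4.899²·sin(360°/32) = 74.91 mm²); the sphere at (6.5, 5.5) does not reach this height (|z−center|=13.000 > r=12); After the difference (first − rest): none of the subtracted shapes is present at this height, so the r=7 sphere is unchanged — area = 74.91 mm². So its area = 74.91 mm². Layer 14 (z = 3.36): the r=7 sphere slices to a regular 32-gon of circumradius 5.979 (√(r²−h²) with h=3.64 from center) (area = (32/2)·5.979²·sin(360°/32) = 111.59 mm²); the r=12 sphere at (6.5, 5.5) slices to a regular 32-gon of circumradius 11.180 (√(r²−h²) with h=4.36 from center) (area = (32/2)·11.180²·sin(360°/32) = 390.15 mm²); Subtracting the remaining from the first: starting from the r=7 sphere (111.59 mm²), the r=12 sphere at (6.5, 5.5) partially overlaps it — only the 80.47 mm² overlap (of its 390.15 mm²) is removed, clipping the outline — area = 31.12 mm². So its area = 31.12 mm². Layer 50 is larger (74.91 vs 31.12 mm²).

layer 50 (z = 12 mm)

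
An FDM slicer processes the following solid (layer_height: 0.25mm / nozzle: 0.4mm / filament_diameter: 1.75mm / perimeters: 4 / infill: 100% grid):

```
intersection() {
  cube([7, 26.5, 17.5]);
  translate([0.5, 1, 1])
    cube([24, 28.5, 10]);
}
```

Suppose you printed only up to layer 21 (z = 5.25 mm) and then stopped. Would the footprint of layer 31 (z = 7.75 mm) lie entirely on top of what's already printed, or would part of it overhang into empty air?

entirely on top

Compare the two slices. At z = 5.25: the cube is present — its section is the full 7×26.5 rectangle (area 185.50 mm²); the cube at (0.5, 1) is present — its section is the full 24×28.5 rectangle (area 684.00 mm²); Keeping only the common overlap: the 24×28.5 cube at (0.5, 1) partially overlaps the 7×26.5 cube; clipping to the common part keeps 165.75 mm² — area = 165.75 mm². At z = 7.75: the cube is present — its section is the full 7×26.5 rectangle (area 185.50 mm²); the cube at (0.5, 1) (footprint 24×28.5) is included at this height (area 684.00 mm²); After intersecting: the 24×28.5 cube at (0.5, 1) partially overlaps the 7×26.5 cube; clipping to the common part keeps 165.75 mm² — area = 165.75 mm². Checking containment: the cross-section at z = 7.75 is a subset of the cross-section at z = 5.25.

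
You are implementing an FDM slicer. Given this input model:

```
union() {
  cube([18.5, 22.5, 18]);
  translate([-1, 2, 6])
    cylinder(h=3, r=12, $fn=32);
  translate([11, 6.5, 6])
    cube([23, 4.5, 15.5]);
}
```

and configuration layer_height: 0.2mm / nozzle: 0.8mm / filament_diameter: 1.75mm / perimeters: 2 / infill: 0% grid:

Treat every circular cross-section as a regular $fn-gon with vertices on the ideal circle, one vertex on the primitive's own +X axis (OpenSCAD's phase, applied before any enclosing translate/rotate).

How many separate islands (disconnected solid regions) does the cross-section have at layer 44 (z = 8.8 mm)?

At z = 8.8 mm: the cube is present — its section is the full 18.5×22.5 rectangle; the cylinder at (-1, 2): section is a regular 32-gon, circumradius r=12; the cube at (11, 6.5) (footprint 23×4.5) is included at this height; Taking the union: the regions partially overlap (shared area 155.97 mm²), so overlapping operands fuse into one piece — 1 connected region. Overall, the cross-section is a single solid region. Island count = 1.

1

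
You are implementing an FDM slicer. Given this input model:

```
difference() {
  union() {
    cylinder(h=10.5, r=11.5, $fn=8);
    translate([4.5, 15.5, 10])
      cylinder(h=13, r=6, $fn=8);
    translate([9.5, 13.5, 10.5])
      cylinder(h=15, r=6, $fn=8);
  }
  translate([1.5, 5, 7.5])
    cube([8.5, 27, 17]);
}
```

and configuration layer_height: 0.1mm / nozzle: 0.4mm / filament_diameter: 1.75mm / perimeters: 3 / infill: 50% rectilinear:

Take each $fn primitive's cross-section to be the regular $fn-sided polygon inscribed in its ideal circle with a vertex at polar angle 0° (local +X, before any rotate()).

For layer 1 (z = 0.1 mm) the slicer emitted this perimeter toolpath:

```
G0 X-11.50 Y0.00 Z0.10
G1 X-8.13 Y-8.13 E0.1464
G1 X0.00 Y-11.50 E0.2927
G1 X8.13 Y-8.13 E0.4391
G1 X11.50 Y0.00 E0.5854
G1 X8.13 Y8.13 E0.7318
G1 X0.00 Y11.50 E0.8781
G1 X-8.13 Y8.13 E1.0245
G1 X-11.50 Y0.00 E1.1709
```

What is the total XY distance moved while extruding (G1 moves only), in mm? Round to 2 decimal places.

70.41 mm

Sum the Euclidean lengths of each G1 segment: total = 70.41 mm.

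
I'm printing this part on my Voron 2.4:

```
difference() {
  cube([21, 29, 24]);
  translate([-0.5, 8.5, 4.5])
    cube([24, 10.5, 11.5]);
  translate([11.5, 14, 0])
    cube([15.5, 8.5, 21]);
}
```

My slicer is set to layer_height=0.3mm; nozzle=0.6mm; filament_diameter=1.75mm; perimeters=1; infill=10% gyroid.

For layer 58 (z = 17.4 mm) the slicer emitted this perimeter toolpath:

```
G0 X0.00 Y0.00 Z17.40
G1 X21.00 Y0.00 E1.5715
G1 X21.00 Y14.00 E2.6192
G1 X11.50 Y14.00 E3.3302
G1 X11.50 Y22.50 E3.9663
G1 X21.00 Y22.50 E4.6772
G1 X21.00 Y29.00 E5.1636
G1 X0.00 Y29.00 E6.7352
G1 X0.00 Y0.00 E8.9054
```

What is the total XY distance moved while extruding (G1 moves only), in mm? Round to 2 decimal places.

119.00 mm

Sum the Euclidean lengths of each G1 segment: total = 119.00 mm.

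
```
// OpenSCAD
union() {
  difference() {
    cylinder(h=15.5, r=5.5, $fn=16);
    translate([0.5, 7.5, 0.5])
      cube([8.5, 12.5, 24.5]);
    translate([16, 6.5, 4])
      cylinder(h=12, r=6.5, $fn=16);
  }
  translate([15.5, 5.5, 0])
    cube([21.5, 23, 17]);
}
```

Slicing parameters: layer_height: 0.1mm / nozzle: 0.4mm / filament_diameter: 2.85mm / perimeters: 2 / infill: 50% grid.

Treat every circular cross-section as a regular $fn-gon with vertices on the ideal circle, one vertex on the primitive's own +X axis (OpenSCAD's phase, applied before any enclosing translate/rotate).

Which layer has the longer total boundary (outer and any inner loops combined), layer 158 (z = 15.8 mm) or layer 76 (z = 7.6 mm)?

Layer 158 (z = 15.8): the cylinder is not intersected at this z (z outside [0, 15.5]); the 8.5×12.5 cube at (0.5, 7.5) contributes its full rectangle (perimeter 42.00 mm); the cylinder at (16, 6.5): section is a regular 16-gon, circumradius r=6.5 (perimeter = 2·16·6.500·sin(180°/16) = 40.58 mm); Taking the first minus the rest: the first operand is absent here, so nothing remains; the 21.5×23 cube at (15.5, 5.5) contributes its full rectangle (perimeter 89.00 mm); Merging all regions: only the 21.5×23 cube at (15.5, 5.5) is present, so the union is just that shape — boundary = 89.00 mm. So its perimeter = 89.00 mm. Layer 76 (z = 7.6): the r=5.5 cylinder gives a regular 16-gon of circumradius 5.5 (constant along its height) (perimeter = 2·16·5.500·sin(180°/16) = 34.34 mm); the 8.5×12.5 cube at (0.5, 7.5) contributes its full rectangle (perimeter 42.00 mm); the r=6.5 cylinder at (16, 6.5) contributes a regular 16-gon of circumradius 6.5 (perimeter = 2·16·6.500·sin(180°/16) = 40.58 mm); Subtracting the remaining from the first: starting from the r=5.5 cylinder, the 8.5×12.5 cube at (0.5, 7.5) misses the remaining region (no effect); the r=6.5 cylinder at (16, 6.5) misses the remaining region (no effect) — boundary = 34.34 mm; the 21.5×23 cube at (15.5, 5.5) contributes its full rectangle (perimeter 89.00 mm); Combining (union): the 2 present regions are separate (no shared area or edge), so areas and boundary lengths simply add and each stays a separate island — boundary = 123.34 mm. So its perimeter = 123.34 mm. Layer 76 is larger (123.34 vs 89.00 mm).

layer 76 (z = 7.6 mm)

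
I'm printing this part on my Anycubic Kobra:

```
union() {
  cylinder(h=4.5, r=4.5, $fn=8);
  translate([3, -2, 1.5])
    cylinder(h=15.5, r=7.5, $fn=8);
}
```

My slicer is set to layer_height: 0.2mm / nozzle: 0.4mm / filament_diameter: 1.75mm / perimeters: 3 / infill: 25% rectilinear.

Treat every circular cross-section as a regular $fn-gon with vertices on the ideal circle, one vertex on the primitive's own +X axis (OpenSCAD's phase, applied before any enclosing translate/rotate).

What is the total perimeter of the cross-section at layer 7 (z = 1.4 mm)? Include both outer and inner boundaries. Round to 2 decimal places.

At z = 1.4 mm: the cylinder: section is a regular 8-gon, circumradius r=4.5 (perimeter = 2·8·4.500·sin(180°/8) = 27.55 mm); the cylinder at (3, -2) is absent (z outside [1.5, 17]); Merging all regions: only the r=4.5 cylinder is present, so the union is just that shape — boundary = 27.55 mm. Overall, the cross-section is a single solid region. Total boundary length (outer) = 27.55 mm.

27.55 mm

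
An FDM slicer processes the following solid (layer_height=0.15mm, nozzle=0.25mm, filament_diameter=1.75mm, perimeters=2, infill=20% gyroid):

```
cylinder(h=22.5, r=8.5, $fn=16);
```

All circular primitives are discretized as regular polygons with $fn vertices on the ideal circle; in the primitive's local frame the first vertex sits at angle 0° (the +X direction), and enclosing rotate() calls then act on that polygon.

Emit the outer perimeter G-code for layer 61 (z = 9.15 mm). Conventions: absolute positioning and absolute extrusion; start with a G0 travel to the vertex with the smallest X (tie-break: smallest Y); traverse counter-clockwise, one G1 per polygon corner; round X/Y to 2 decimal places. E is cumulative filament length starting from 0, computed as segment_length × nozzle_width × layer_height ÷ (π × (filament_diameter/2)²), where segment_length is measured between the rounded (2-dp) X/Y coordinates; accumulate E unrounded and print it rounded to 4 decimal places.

At z = 9.15 mm: the r=8.5 cylinder contributes a regular 16-gon of circumradius 8.5. The outline is a single polygon with 16 vertices. Extrusion per mm of travel: 0.25 × 0.15 / (π × 0.875²) = 0.015591. Accumulating E over each segment gives final E = 0.8271.

G0 X-8.50 Y0.00 Z9.15
G1 X-7.85 Y-3.25 E0.0517
G1 X-6.01 Y-6.01 E0.1034
G1 X-3.25 Y-7.85 E0.1551
G1 X0.00 Y-8.50 E0.2068
G1 X3.25 Y-7.85 E0.2585
G1 X6.01 Y-6.01 E0.3102
G1 X7.85 Y-3.25 E0.3619
G1 X8.50 Y0.00 E0.4136
G1 X7.85 Y3.25 E0.4652
G1 X6.01 Y6.01 E0.5169
G1 X3.25 Y7.85 E0.5687
G1 X0.00 Y8.50 E0.6203
G1 X-3.25 Y7.85 E0.6720
G1 X-6.01 Y6.01 E0.7237
G1 X-7.85 Y3.25 E0.7754
G1 X-8.50 Y0.00 E0.8271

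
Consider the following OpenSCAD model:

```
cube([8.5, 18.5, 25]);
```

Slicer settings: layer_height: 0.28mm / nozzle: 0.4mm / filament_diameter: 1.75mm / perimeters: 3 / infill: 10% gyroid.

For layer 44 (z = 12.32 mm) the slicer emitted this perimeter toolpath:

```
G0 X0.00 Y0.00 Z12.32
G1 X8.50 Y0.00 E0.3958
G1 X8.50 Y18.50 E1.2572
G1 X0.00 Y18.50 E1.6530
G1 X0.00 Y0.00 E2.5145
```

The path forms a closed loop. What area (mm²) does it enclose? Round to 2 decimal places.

157.25 mm²

Apply the shoelace formula to the sequence of (X, Y) vertices; enclosed area = 157.25 mm².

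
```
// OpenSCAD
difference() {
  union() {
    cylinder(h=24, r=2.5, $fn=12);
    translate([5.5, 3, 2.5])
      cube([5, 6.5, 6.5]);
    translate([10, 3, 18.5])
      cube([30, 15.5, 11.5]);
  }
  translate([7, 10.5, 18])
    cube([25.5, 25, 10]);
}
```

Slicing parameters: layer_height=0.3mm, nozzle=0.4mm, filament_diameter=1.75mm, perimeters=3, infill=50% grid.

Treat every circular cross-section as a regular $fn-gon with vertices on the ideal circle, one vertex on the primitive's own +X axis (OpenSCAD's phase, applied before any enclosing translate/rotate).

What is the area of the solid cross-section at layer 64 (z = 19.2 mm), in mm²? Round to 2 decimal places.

At z = 19.2 mm: the r=2.5 cylinder contributes a regular 12-gon of circumradius 2.5 (area = (12/2)·2.500²·sin(360°/12) = 18.75 mm²); the cube at (5.5, 3) is absent (z outside [2.5, 9]); the 30×15.5 cube at (10, 3) contributes its full rectangle (area 465.00 mm²); Combining (union): the 2 present regions are separate (no shared area or edge), so areas and boundary lengths simply add and each stays a separate island — area = 483.75 mm²; the cube at (7, 10.5) (footprint 25.5×25) is included at this height (area 637.50 mm²); Subtracting the remaining from the first: starting from that combined region (483.75 mm²), the 25.5×25 cube at (7, 10.5) partially overlaps it — only the 180.00 mm² overlap (of its 637.50 mm²) is removed, clipping the outline — area = 303.75 mm². Overall, the cross-section has 2 separate islands. Net area = 303.75 mm².

303.75 mm²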